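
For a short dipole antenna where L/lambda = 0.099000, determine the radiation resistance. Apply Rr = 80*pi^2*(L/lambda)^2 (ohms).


Rr = 80 * pi^2 * (0.099000)^2 = 80 * 9.869604 * 9.801000e-03 = 7.739 ohm

7.739 ohm


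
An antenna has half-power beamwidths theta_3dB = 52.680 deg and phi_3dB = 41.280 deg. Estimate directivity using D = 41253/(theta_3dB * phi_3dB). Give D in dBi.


D_linear = 41253 / (52.680 * 41.280) = 18.97012
D_dBi = 10 * log10(18.97012) = 12.78 dBi

12.78 dBi


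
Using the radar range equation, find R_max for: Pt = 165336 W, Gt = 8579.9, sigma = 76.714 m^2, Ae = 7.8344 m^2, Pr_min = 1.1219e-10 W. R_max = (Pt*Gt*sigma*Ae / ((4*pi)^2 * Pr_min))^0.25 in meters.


R^4 = 165336*8579.9*76.714*7.8344 / ((4*pi)^2 * 1.1219e-10) = 4.812338e+19
R_max = 4.812338e+19^0.25 = 83289 m

83289 m


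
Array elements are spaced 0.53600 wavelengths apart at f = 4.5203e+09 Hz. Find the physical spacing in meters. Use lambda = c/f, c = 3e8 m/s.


lambda = c / f = 3.0000e+08 / 4.5203e+09 = 0.06636728 m
d = 0.53600 * 0.06636728 = 0.03557 m

0.03557 m


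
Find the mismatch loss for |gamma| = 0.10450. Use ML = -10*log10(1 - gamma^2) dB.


ML = -10 * log10(1 - 0.10450^2) = -10 * log10(0.98907975) = 0.04769 dB

0.04769 dB


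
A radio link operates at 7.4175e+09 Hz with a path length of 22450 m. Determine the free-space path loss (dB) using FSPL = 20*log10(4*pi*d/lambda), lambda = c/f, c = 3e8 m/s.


lambda = c / f = 3.0000e+08 / 7.4175e+09 = 0.04044489 m
FSPL = 20 * log10(4*pi*22450/0.04044489) = 136.9 dB

136.9 dB


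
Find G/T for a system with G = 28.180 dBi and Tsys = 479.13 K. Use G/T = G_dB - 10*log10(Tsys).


G/T = 28.180 - 10*log10(479.13) = 28.180 - 26.80453 = 1.375 dB/K

1.375 dB/K


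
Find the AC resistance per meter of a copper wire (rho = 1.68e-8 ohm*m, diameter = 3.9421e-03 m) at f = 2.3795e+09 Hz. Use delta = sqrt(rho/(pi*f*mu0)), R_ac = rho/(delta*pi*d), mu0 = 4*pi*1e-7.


delta = sqrt(1.68e-8 / (pi * 2.3795e+09 * 4*pi*1e-7)) = 1.337309e-06 m
R_ac = 1.68e-8 / (1.337309e-06 * pi * 3.9421e-03) = 1.014 ohm/m

1.014 ohm/m


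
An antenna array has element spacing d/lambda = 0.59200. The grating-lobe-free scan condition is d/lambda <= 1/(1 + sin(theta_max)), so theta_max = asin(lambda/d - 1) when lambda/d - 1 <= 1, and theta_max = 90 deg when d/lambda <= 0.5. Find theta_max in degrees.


lambda/d - 1 = 1/0.59200 - 1 = 0.6891892
theta_max = asin(0.6891892) = 43.57 deg

43.57 deg


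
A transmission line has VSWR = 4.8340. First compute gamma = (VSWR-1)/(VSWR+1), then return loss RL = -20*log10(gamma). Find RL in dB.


gamma = (4.8340 - 1) / (4.8340 + 1) = 0.6571820
RL = -20 * log10(0.6571820) = 3.646 dB

3.646 dB


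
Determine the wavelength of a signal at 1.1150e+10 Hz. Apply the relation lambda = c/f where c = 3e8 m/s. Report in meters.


lambda = c / f = 3.0000e+08 / 1.1150e+10 = 0.02691 m

0.02691 m


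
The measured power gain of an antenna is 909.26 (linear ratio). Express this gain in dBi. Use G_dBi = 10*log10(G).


G_dBi = 10 * log10(909.26) = 29.59 dBi

29.59 dBi


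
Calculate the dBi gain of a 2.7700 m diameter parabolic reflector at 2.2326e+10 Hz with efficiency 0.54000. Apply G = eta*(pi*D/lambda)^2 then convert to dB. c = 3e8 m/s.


lambda = c / f = 3.0000e+08 / 2.2326e+10 = 0.01343725 m
G_linear = 0.54000 * (pi * 2.7700 / 0.01343725)^2 = 226481.2
G_dBi = 10 * log10(226481.2) = 53.55 dBi

53.55 dBi


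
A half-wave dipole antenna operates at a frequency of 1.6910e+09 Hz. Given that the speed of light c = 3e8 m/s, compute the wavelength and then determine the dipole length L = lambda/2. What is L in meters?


lambda = c / f = 3.0000e+08 / 1.6910e+09 = 0.1774098 m
L = lambda / 2 = 0.1774098 / 2 = 0.08870 m

0.08870 m


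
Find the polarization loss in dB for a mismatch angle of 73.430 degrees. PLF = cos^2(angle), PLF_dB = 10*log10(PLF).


PLF_linear = cos^2(73.430 deg) = 0.08133137
PLF_dB = 10 * log10(0.08133137) = -10.90 dB

-10.90 dB


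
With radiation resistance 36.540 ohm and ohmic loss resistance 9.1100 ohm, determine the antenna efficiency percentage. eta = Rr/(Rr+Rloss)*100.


eta = 36.540 / (36.540 + 9.1100) * 100 = 80.04%

80.04%


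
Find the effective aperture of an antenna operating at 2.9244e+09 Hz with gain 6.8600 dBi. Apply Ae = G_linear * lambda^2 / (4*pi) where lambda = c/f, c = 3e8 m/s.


lambda = c / f = 3.0000e+08 / 2.9244e+09 = 0.1025851 m
G_linear = 10^(6.8600/10) = 4.852885
Ae = G_linear * lambda^2 / (4*pi) = 4.852885 * 0.1025851^2 / (4*pi) = 4.064e-03 m^2

4.064e-03 m^2


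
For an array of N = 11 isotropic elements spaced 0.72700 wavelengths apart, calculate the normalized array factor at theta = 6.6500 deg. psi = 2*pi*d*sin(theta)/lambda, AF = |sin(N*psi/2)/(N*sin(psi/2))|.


psi = 2*pi*0.72700*sin(6.6500 deg) = 0.5289782 rad
AF = |sin(11*0.5289782/2) / (11*sin(0.5289782/2))| = 0.08003

0.08003


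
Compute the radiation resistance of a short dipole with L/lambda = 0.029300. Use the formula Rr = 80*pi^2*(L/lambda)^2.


Rr = 80 * pi^2 * (0.029300)^2 = 80 * 9.869604 * 8.584900e-04 = 0.6778 ohm

0.6778 ohm


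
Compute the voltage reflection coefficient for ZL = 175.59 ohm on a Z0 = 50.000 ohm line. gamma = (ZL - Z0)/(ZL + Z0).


gamma = (175.59 - 50.000) / (175.59 + 50.000) = 0.5567

0.5567


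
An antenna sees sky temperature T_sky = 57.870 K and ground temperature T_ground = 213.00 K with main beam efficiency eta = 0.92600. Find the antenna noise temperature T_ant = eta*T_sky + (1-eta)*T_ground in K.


T_ant = 0.92600 * 57.870 + (1 - 0.92600) * 213.00 = 69.35 K

69.35 K


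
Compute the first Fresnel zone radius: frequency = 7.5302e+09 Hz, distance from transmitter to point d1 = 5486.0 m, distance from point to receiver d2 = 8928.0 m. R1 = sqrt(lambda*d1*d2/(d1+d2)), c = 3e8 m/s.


lambda = c / f = 3.0000e+08 / 7.5302e+09 = 0.03983958 m
R1 = sqrt(0.03983958 * 5486.0 * 8928.0 / (5486.0 + 8928.0)) = 11.64 m

11.64 m


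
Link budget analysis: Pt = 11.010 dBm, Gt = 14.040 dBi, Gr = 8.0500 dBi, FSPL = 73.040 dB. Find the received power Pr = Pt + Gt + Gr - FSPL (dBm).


Pr = 11.010 + 14.040 + 8.0500 - 73.040 = -39.94 dBm

-39.94 dBm


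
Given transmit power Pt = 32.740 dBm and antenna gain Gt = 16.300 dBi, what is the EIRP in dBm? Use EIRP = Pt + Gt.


EIRP = Pt + Gt = 32.740 + 16.300 = 49.04 dBm

49.04 dBm


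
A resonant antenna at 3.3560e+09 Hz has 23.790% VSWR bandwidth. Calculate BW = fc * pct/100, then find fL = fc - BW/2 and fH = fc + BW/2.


BW = 3.3560e+09 * 23.790/100 = 7.983924e+08 Hz
fL = 3.3560e+09 - 7.983924e+08/2 = 2.957e+09 Hz
fH = 3.3560e+09 + 7.983924e+08/2 = 3.755e+09 Hz

BW=7.984e+08 Hz, fL=2.957e+09 Hz, fH=3.755e+09 Hz


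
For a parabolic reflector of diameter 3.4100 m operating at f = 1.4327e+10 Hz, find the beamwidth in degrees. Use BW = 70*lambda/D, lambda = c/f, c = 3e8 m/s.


lambda = c / f = 3.0000e+08 / 1.4327e+10 = 0.02093948 m
BW = 70 * 0.02093948 / 3.4100 = 0.4298 deg

0.4298 deg


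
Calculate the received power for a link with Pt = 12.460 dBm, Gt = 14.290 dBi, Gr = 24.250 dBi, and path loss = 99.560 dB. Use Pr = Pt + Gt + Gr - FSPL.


Pr = 12.460 + 14.290 + 24.250 - 99.560 = -48.56 dBm

-48.56 dBm


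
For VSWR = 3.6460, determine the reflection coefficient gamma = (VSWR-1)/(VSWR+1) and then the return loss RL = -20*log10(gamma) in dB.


gamma = (3.6460 - 1) / (3.6460 + 1) = 0.5695222
RL = -20 * log10(0.5695222) = 4.890 dB

4.890 dB


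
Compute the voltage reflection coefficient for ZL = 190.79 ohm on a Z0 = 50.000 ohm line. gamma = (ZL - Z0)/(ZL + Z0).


gamma = (190.79 - 50.000) / (190.79 + 50.000) = 0.5847

0.5847


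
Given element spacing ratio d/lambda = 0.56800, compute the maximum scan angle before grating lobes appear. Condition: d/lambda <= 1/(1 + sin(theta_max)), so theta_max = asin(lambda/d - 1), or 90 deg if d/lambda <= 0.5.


lambda/d - 1 = 1/0.56800 - 1 = 0.7605634
theta_max = asin(0.7605634) = 49.51 deg

49.51 deg


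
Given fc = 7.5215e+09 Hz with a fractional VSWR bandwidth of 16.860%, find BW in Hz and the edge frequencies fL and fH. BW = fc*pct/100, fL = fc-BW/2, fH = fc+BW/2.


BW = 7.5215e+09 * 16.860/100 = 1.268125e+09 Hz
fL = 7.5215e+09 - 1.268125e+09/2 = 6.887e+09 Hz
fH = 7.5215e+09 + 1.268125e+09/2 = 8.156e+09 Hz

BW=1.268e+09 Hz, fL=6.887e+09 Hz, fH=8.156e+09 Hz


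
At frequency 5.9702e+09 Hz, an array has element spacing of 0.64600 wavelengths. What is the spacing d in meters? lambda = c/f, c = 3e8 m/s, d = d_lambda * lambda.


lambda = c / f = 3.0000e+08 / 5.9702e+09 = 0.05024957 m
d = 0.64600 * 0.05024957 = 0.03246 m

0.03246 m


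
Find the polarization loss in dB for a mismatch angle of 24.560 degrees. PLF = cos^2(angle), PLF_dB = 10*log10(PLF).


PLF_linear = cos^2(24.560 deg) = 0.8272385
PLF_dB = 10 * log10(0.8272385) = -0.8237 dB

-0.8237 dB


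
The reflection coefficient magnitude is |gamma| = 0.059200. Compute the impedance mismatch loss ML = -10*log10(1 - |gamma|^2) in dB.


ML = -10 * log10(1 - 0.059200^2) = -10 * log10(0.99649536) = 0.01525 dB

0.01525 dB


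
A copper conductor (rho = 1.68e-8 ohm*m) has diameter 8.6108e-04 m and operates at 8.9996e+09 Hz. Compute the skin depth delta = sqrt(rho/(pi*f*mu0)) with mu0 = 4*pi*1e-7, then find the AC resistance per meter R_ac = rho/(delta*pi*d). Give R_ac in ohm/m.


delta = sqrt(1.68e-8 / (pi * 8.9996e+09 * 4*pi*1e-7)) = 6.876432e-07 m
R_ac = 1.68e-8 / (6.876432e-07 * pi * 8.6108e-04) = 9.031 ohm/m

9.031 ohm/m


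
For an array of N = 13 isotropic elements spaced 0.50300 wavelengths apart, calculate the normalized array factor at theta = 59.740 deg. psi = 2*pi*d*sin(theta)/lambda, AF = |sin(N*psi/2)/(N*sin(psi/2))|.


psi = 2*pi*0.50300*sin(59.740 deg) = 2.729824 rad
AF = |sin(13*2.729824/2) / (13*sin(2.729824/2))| = 0.07024

0.07024


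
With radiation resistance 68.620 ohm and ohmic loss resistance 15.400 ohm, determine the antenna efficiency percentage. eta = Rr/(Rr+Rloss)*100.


eta = 68.620 / (68.620 + 15.400) * 100 = 81.67%

81.67%


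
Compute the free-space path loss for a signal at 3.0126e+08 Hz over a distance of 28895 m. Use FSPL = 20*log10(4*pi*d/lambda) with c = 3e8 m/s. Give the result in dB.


lambda = c / f = 3.0000e+08 / 3.0126e+08 = 0.9958176 m
FSPL = 20 * log10(4*pi*28895/0.9958176) = 111.2 dB

111.2 dB


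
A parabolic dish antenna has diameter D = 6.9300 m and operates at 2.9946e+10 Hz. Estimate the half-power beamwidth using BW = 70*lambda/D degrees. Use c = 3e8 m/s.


lambda = c / f = 3.0000e+08 / 2.9946e+10 = 0.01001803 m
BW = 70 * 0.01001803 / 6.9300 = 0.1012 deg

0.1012 deg


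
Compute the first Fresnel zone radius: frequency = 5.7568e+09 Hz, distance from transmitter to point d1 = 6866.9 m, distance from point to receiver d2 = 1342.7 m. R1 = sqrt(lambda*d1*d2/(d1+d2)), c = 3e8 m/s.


lambda = c / f = 3.0000e+08 / 5.7568e+09 = 0.05211228 m
R1 = sqrt(0.05211228 * 6866.9 * 1342.7 / (6866.9 + 1342.7)) = 7.650 m

7.650 m


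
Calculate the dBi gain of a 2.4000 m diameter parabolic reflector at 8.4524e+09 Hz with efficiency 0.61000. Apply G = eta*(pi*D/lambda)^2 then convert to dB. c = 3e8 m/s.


lambda = c / f = 3.0000e+08 / 8.4524e+09 = 0.03549288 m
G_linear = 0.61000 * (pi * 2.4000 / 0.03549288)^2 = 27527.68
G_dBi = 10 * log10(27527.68) = 44.40 dBi

44.40 dBi


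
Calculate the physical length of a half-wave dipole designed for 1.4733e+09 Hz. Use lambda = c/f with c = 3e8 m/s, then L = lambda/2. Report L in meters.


lambda = c / f = 3.0000e+08 / 1.4733e+09 = 0.2036245 m
L = lambda / 2 = 0.2036245 / 2 = 0.1018 m

0.1018 m


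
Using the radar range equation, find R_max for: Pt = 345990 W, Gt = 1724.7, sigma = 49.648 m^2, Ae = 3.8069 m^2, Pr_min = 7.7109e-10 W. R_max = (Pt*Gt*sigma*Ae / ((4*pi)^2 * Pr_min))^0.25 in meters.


R^4 = 345990*1724.7*49.648*3.8069 / ((4*pi)^2 * 7.7109e-10) = 9.262443e+17
R_max = 9.262443e+17^0.25 = 31023 m

31023 m


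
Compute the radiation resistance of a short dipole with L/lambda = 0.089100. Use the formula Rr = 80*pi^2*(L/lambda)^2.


Rr = 80 * pi^2 * (0.089100)^2 = 80 * 9.869604 * 7.938810e-03 = 6.268 ohm

6.268 ohm


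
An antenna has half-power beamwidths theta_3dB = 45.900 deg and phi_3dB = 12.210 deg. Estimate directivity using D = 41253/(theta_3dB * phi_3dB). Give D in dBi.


D_linear = 41253 / (45.900 * 12.210) = 73.60837
D_dBi = 10 * log10(73.60837) = 18.67 dBi

18.67 dBi


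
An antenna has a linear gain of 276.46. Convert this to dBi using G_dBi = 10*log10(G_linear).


G_dBi = 10 * log10(276.46) = 24.42 dBi

24.42 dBi


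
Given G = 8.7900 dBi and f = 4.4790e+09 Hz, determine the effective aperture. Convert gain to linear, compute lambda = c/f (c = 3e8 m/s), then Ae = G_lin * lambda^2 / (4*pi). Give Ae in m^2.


lambda = c / f = 3.0000e+08 / 4.4790e+09 = 0.06697924 m
G_linear = 10^(8.7900/10) = 7.568329
Ae = G_linear * lambda^2 / (4*pi) = 7.568329 * 0.06697924^2 / (4*pi) = 2.702e-03 m^2

2.702e-03 m^2


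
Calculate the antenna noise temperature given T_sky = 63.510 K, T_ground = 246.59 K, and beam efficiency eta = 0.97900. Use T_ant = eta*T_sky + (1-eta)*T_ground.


T_ant = 0.97900 * 63.510 + (1 - 0.97900) * 246.59 = 67.35 K

67.35 K


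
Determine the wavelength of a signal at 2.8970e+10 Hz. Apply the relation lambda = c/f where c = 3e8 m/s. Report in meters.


lambda = c / f = 3.0000e+08 / 2.8970e+10 = 0.01036 m

0.01036 m


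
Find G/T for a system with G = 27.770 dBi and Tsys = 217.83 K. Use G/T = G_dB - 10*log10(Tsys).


G/T = 27.770 - 10*log10(217.83) = 27.770 - 23.38118 = 4.389 dB/K

4.389 dB/K


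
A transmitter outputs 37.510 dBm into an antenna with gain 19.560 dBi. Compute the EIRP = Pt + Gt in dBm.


EIRP = Pt + Gt = 37.510 + 19.560 = 57.07 dBm

57.07 dBm


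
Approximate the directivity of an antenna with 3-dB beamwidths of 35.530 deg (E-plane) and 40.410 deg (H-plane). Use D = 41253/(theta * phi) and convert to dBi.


D_linear = 41253 / (35.530 * 40.410) = 28.73237
D_dBi = 10 * log10(28.73237) = 14.58 dBi

14.58 dBi


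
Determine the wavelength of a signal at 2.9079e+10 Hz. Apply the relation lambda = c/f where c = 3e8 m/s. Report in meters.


lambda = c / f = 3.0000e+08 / 2.9079e+10 = 0.01032 m

0.01032 m


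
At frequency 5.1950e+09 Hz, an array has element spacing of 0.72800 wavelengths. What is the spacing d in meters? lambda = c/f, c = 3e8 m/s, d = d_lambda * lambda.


lambda = c / f = 3.0000e+08 / 5.1950e+09 = 0.05774783 m
d = 0.72800 * 0.05774783 = 0.04204 m

0.04204 m


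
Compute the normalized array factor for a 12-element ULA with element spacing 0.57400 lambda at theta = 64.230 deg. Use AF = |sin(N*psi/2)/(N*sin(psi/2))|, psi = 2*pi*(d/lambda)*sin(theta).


psi = 2*pi*0.57400*sin(64.230 deg) = 3.247865 rad
AF = |sin(12*3.247865/2) / (12*sin(3.247865/2))| = 0.04968

0.04968


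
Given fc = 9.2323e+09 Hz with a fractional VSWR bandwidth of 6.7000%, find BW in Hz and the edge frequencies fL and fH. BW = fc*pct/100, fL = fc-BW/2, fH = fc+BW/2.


BW = 9.2323e+09 * 6.7000/100 = 6.185641e+08 Hz
fL = 9.2323e+09 - 6.185641e+08/2 = 8.923e+09 Hz
fH = 9.2323e+09 + 6.185641e+08/2 = 9.542e+09 Hz

BW=6.186e+08 Hz, fL=8.923e+09 Hz, fH=9.542e+09 Hz


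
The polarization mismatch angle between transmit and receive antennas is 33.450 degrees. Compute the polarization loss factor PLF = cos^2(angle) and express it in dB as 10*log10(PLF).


PLF_linear = cos^2(33.450 deg) = 0.6961686
PLF_dB = 10 * log10(0.6961686) = -1.573 dB

-1.573 dB


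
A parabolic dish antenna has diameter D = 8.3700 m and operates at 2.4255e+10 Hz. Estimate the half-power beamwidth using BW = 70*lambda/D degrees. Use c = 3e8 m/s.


lambda = c / f = 3.0000e+08 / 2.4255e+10 = 0.01236858 m
BW = 70 * 0.01236858 / 8.3700 = 0.1034 deg

0.1034 deg


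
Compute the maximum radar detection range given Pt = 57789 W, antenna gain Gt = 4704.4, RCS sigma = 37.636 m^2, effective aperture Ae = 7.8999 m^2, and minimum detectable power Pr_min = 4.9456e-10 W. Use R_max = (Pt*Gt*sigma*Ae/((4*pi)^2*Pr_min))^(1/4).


R^4 = 57789*4704.4*37.636*7.8999 / ((4*pi)^2 * 4.9456e-10) = 1.034989e+18
R_max = 1.034989e+18^0.25 = 31896 m

31896 m


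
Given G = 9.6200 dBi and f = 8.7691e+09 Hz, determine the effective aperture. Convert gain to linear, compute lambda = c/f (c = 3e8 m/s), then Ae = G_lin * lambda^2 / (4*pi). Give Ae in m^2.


lambda = c / f = 3.0000e+08 / 8.7691e+09 = 0.03421104 m
G_linear = 10^(9.6200/10) = 9.162205
Ae = G_linear * lambda^2 / (4*pi) = 9.162205 * 0.03421104^2 / (4*pi) = 8.533e-04 m^2

8.533e-04 m^2


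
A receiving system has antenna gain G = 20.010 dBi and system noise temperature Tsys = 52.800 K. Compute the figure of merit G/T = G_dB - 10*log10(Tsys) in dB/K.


G/T = 20.010 - 10*log10(52.800) = 20.010 - 17.22634 = 2.784 dB/K

2.784 dB/K


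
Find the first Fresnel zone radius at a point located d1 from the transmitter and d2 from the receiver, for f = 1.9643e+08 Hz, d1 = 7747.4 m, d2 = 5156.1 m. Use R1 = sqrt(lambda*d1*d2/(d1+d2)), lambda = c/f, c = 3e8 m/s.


lambda = c / f = 3.0000e+08 / 1.9643e+08 = 1.527262 m
R1 = sqrt(1.527262 * 7747.4 * 5156.1 / (7747.4 + 5156.1)) = 68.76 m

68.76 m


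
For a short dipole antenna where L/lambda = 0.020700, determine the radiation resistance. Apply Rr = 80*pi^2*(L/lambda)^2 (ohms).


Rr = 80 * pi^2 * (0.020700)^2 = 80 * 9.869604 * 4.284900e-04 = 0.3383 ohm

0.3383 ohm


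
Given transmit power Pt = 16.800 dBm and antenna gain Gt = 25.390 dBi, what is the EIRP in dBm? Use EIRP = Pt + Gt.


EIRP = Pt + Gt = 16.800 + 25.390 = 42.19 dBm

42.19 dBm


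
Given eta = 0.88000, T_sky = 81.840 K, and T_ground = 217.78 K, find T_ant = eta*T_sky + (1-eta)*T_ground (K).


T_ant = 0.88000 * 81.840 + (1 - 0.88000) * 217.78 = 98.15 K

98.15 K


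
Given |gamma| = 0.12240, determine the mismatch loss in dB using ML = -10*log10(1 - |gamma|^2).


ML = -10 * log10(1 - 0.12240^2) = -10 * log10(0.98501824) = 0.06556 dB

0.06556 dB


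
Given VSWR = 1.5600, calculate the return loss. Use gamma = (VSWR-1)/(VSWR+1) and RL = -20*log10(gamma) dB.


gamma = (1.5600 - 1) / (1.5600 + 1) = 0.2187500
RL = -20 * log10(0.2187500) = 13.20 dB

13.20 dB


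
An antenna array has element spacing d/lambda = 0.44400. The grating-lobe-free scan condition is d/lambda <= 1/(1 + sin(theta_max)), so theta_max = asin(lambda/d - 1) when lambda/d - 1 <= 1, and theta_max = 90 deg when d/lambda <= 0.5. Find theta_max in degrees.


lambda/d - 1 = 1/0.44400 - 1 = 1.252252 >= 1
d/lambda <= 0.5, so the array can scan to endfire without grating lobes: theta_max = 90 deg

90 deg


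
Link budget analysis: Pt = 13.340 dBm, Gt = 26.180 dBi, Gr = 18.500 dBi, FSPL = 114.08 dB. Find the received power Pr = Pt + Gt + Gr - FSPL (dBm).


Pr = 13.340 + 26.180 + 18.500 - 114.08 = -56.06 dBm

-56.06 dBm


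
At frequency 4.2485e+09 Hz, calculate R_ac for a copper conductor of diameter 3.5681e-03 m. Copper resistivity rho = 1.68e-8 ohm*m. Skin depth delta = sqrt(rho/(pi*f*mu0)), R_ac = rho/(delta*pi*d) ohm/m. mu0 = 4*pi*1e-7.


delta = sqrt(1.68e-8 / (pi * 4.2485e+09 * 4*pi*1e-7)) = 1.000822e-06 m
R_ac = 1.68e-8 / (1.000822e-06 * pi * 3.5681e-03) = 1.497 ohm/m

1.497 ohm/m


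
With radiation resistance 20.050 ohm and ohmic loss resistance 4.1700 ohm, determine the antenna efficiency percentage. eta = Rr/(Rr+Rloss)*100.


eta = 20.050 / (20.050 + 4.1700) * 100 = 82.78%

82.78%


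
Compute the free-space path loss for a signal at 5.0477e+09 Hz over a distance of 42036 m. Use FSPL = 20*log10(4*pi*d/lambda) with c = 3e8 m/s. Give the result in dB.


lambda = c / f = 3.0000e+08 / 5.0477e+09 = 0.05943301 m
FSPL = 20 * log10(4*pi*42036/0.05943301) = 139.0 dB

139.0 dB


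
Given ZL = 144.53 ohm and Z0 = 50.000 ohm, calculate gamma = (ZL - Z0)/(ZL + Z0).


gamma = (144.53 - 50.000) / (144.53 + 50.000) = 0.4859

0.4859


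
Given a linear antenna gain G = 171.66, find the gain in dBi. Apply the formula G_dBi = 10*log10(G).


G_dBi = 10 * log10(171.66) = 22.35 dBi

22.35 dBi


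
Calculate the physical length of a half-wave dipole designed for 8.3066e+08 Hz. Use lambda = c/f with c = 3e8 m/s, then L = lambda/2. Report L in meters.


lambda = c / f = 3.0000e+08 / 8.3066e+08 = 0.3611586 m
L = lambda / 2 = 0.3611586 / 2 = 0.1806 m

0.1806 m


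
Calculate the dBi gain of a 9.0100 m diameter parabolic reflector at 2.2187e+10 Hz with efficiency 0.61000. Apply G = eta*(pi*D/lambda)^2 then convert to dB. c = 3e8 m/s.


lambda = c / f = 3.0000e+08 / 2.2187e+10 = 0.01352143 m
G_linear = 0.61000 * (pi * 9.0100 / 0.01352143)^2 = 2.673215e+06
G_dBi = 10 * log10(2.673215e+06) = 64.27 dBi

64.27 dBi


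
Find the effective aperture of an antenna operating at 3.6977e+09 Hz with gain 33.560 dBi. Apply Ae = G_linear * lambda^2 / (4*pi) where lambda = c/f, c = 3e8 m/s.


lambda = c / f = 3.0000e+08 / 3.6977e+09 = 0.08113151 m
G_linear = 10^(33.560/10) = 2269.865
Ae = G_linear * lambda^2 / (4*pi) = 2269.865 * 0.08113151^2 / (4*pi) = 1.189 m^2

1.189 m^2


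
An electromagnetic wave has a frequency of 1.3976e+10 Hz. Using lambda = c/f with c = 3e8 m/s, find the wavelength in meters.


lambda = c / f = 3.0000e+08 / 1.3976e+10 = 0.02147 m

0.02147 m


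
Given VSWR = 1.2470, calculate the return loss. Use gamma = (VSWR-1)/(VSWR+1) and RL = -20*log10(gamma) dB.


gamma = (1.2470 - 1) / (1.2470 + 1) = 0.1099243
RL = -20 * log10(0.1099243) = 19.18 dB

19.18 dB


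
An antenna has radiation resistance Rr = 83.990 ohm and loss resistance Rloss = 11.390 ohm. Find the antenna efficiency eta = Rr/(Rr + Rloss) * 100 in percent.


eta = 83.990 / (83.990 + 11.390) * 100 = 88.06%

88.06%


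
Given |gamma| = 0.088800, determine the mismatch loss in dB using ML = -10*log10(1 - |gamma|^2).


ML = -10 * log10(1 - 0.088800^2) = -10 * log10(0.99211456) = 0.03438 dB

0.03438 dB


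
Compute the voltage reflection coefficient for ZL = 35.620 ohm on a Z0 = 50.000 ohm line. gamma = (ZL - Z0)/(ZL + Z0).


gamma = (35.620 - 50.000) / (35.620 + 50.000) = -0.1680

-0.1680


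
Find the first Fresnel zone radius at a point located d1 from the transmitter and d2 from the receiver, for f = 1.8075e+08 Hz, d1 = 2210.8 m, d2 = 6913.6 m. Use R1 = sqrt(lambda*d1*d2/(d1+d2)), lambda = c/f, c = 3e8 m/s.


lambda = c / f = 3.0000e+08 / 1.8075e+08 = 1.659751 m
R1 = sqrt(1.659751 * 2210.8 * 6913.6 / (2210.8 + 6913.6)) = 52.73 m

52.73 m


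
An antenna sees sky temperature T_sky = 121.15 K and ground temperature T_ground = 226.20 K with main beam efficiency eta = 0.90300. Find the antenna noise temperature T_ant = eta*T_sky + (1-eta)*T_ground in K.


T_ant = 0.90300 * 121.15 + (1 - 0.90300) * 226.20 = 131.3 K

131.3 K


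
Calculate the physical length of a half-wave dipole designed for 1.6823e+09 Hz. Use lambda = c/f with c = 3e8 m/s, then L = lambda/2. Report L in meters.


lambda = c / f = 3.0000e+08 / 1.6823e+09 = 0.1783273 m
L = lambda / 2 = 0.1783273 / 2 = 0.08916 m

0.08916 m


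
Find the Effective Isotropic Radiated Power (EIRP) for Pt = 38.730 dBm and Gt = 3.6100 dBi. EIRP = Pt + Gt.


EIRP = Pt + Gt = 38.730 + 3.6100 = 42.34 dBm

42.34 dBm


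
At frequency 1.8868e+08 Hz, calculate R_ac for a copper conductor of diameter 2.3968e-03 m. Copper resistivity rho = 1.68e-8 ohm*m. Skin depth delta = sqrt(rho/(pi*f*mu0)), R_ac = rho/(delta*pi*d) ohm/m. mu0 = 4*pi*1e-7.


delta = sqrt(1.68e-8 / (pi * 1.8868e+08 * 4*pi*1e-7)) = 4.749106e-06 m
R_ac = 1.68e-8 / (4.749106e-06 * pi * 2.3968e-03) = 0.4698 ohm/m

0.4698 ohm/m


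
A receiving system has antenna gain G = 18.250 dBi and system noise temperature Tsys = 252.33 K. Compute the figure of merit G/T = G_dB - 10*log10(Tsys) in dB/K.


G/T = 18.250 - 10*log10(252.33) = 18.250 - 24.01969 = -5.770 dB/K

-5.770 dB/K


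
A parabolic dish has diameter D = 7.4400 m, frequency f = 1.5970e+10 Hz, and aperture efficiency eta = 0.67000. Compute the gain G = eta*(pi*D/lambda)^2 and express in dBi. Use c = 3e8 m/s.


lambda = c / f = 3.0000e+08 / 1.5970e+10 = 0.01878522 m
G_linear = 0.67000 * (pi * 7.4400 / 0.01878522)^2 = 1.037261e+06
G_dBi = 10 * log10(1.037261e+06) = 60.16 dBi

60.16 dBi


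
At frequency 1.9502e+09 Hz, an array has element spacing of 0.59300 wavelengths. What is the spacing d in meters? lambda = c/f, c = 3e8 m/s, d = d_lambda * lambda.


lambda = c / f = 3.0000e+08 / 1.9502e+09 = 0.1538304 m
d = 0.59300 * 0.1538304 = 0.09122 m

0.09122 m


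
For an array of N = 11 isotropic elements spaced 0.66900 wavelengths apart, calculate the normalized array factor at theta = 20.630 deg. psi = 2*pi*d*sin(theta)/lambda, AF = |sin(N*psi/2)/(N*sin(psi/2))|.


psi = 2*pi*0.66900*sin(20.630 deg) = 1.481009 rad
AF = |sin(11*1.481009/2) / (11*sin(1.481009/2))| = 0.1291

0.1291


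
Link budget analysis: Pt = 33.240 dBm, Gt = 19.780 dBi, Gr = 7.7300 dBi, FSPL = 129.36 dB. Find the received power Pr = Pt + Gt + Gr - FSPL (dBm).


Pr = 33.240 + 19.780 + 7.7300 - 129.36 = -68.61 dBm

-68.61 dBm


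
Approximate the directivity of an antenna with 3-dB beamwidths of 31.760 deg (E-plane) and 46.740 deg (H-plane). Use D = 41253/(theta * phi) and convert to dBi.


D_linear = 41253 / (31.760 * 46.740) = 27.78986
D_dBi = 10 * log10(27.78986) = 14.44 dBi

14.44 dBi


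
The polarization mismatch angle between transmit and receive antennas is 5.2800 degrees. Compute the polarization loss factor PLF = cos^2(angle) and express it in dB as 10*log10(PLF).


PLF_linear = cos^2(5.2800 deg) = 0.9915318
PLF_dB = 10 * log10(0.9915318) = -0.03693 dB

-0.03693 dB


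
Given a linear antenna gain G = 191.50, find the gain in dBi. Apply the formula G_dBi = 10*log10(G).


G_dBi = 10 * log10(191.50) = 22.82 dBi

22.82 dBi


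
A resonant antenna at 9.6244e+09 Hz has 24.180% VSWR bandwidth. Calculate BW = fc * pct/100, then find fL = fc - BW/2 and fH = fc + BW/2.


BW = 9.6244e+09 * 24.180/100 = 2.327180e+09 Hz
fL = 9.6244e+09 - 2.327180e+09/2 = 8.461e+09 Hz
fH = 9.6244e+09 + 2.327180e+09/2 = 1.079e+10 Hz

BW=2.327e+09 Hz, fL=8.461e+09 Hz, fH=1.079e+10 Hz


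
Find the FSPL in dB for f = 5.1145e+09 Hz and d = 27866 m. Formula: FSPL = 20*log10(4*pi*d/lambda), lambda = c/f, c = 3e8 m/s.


lambda = c / f = 3.0000e+08 / 5.1145e+09 = 0.05865676 m
FSPL = 20 * log10(4*pi*27866/0.05865676) = 135.5 dB

135.5 dB


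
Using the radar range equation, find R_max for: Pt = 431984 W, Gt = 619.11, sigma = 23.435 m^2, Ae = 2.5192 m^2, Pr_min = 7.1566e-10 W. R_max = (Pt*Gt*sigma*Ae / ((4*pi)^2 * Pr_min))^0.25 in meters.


R^4 = 431984*619.11*23.435*2.5192 / ((4*pi)^2 * 7.1566e-10) = 1.397129e+17
R_max = 1.397129e+17^0.25 = 19333 m

19333 m


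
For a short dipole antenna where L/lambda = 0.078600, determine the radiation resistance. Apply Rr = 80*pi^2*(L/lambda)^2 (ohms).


Rr = 80 * pi^2 * (0.078600)^2 = 80 * 9.869604 * 6.177960e-03 = 4.878 ohm

4.878 ohm


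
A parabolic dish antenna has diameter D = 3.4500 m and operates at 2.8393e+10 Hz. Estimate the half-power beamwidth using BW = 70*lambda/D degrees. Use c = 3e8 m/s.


lambda = c / f = 3.0000e+08 / 2.8393e+10 = 0.01056598 m
BW = 70 * 0.01056598 / 3.4500 = 0.2144 deg

0.2144 deg


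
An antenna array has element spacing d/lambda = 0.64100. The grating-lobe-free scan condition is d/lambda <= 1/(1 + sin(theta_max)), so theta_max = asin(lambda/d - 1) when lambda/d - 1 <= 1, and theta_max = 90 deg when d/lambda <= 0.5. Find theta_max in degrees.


lambda/d - 1 = 1/0.64100 - 1 = 0.5600624
theta_max = asin(0.5600624) = 34.06 deg

34.06 deg


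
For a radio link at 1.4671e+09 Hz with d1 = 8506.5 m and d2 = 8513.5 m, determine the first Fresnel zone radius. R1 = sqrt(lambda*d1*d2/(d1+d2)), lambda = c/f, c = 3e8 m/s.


lambda = c / f = 3.0000e+08 / 1.4671e+09 = 0.2044850 m
R1 = sqrt(0.2044850 * 8506.5 * 8513.5 / (8506.5 + 8513.5)) = 29.50 m

29.50 m


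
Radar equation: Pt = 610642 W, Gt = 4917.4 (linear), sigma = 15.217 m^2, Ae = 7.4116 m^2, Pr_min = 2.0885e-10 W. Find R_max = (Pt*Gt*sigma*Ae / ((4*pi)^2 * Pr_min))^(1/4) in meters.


R^4 = 610642*4917.4*15.217*7.4116 / ((4*pi)^2 * 2.0885e-10) = 1.026855e+19
R_max = 1.026855e+19^0.25 = 56608 m

56608 m


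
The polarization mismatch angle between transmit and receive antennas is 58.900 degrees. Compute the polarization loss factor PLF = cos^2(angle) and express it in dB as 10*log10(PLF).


PLF_linear = cos^2(58.900 deg) = 0.2668067
PLF_dB = 10 * log10(0.2668067) = -5.738 dB

-5.738 dB


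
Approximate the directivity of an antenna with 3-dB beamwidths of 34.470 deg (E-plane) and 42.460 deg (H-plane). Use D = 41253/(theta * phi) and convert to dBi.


D_linear = 41253 / (34.470 * 42.460) = 28.18605
D_dBi = 10 * log10(28.18605) = 14.50 dBi

14.50 dBi


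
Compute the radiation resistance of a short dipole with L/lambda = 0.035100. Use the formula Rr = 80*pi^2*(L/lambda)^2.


Rr = 80 * pi^2 * (0.035100)^2 = 80 * 9.869604 * 1.232010e-03 = 0.9728 ohm

0.9728 ohm


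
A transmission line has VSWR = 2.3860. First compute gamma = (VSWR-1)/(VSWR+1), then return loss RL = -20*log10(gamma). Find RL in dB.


gamma = (2.3860 - 1) / (2.3860 + 1) = 0.4093325
RL = -20 * log10(0.4093325) = 7.758 dB

7.758 dB


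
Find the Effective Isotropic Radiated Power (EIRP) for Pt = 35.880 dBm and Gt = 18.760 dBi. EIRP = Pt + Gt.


EIRP = Pt + Gt = 35.880 + 18.760 = 54.64 dBm

54.64 dBm


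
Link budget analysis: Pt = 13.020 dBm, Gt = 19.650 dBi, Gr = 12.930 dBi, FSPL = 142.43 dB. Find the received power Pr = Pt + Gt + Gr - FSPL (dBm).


Pr = 13.020 + 19.650 + 12.930 - 142.43 = -96.83 dBm

-96.83 dBm


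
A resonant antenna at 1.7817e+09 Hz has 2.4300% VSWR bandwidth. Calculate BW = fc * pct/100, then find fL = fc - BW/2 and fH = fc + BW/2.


BW = 1.7817e+09 * 2.4300/100 = 4.329531e+07 Hz
fL = 1.7817e+09 - 4.329531e+07/2 = 1.760e+09 Hz
fH = 1.7817e+09 + 4.329531e+07/2 = 1.803e+09 Hz

BW=4.330e+07 Hz, fL=1.760e+09 Hz, fH=1.803e+09 Hz


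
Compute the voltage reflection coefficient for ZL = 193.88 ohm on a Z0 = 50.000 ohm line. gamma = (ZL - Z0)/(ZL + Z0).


gamma = (193.88 - 50.000) / (193.88 + 50.000) = 0.5900

0.5900


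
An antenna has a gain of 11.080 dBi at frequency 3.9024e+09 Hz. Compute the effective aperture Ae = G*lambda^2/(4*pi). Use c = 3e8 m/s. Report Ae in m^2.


lambda = c / f = 3.0000e+08 / 3.9024e+09 = 0.07687577 m
G_linear = 10^(11.080/10) = 12.82331
Ae = G_linear * lambda^2 / (4*pi) = 12.82331 * 0.07687577^2 / (4*pi) = 6.031e-03 m^2

6.031e-03 m^2


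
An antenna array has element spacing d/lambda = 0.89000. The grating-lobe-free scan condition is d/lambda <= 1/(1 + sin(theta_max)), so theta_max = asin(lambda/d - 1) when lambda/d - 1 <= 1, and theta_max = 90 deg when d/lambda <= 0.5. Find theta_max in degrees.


lambda/d - 1 = 1/0.89000 - 1 = 0.1235955
theta_max = asin(0.1235955) = 7.100 deg

7.100 deg


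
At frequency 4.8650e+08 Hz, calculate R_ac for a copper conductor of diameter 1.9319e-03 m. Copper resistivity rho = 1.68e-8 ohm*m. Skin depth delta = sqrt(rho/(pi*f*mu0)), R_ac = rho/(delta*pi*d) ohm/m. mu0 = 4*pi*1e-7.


delta = sqrt(1.68e-8 / (pi * 4.8650e+08 * 4*pi*1e-7)) = 2.957559e-06 m
R_ac = 1.68e-8 / (2.957559e-06 * pi * 1.9319e-03) = 0.9359 ohm/m

0.9359 ohm/m


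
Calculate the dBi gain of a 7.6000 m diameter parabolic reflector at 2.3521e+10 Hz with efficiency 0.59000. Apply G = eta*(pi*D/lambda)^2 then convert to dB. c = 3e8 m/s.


lambda = c / f = 3.0000e+08 / 2.3521e+10 = 0.01275456 m
G_linear = 0.59000 * (pi * 7.6000 / 0.01275456)^2 = 2.067512e+06
G_dBi = 10 * log10(2.067512e+06) = 63.15 dBi

63.15 dBi


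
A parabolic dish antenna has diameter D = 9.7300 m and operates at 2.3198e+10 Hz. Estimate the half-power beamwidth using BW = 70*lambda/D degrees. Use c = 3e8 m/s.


lambda = c / f = 3.0000e+08 / 2.3198e+10 = 0.01293215 m
BW = 70 * 0.01293215 / 9.7300 = 0.09304 deg

0.09304 deg


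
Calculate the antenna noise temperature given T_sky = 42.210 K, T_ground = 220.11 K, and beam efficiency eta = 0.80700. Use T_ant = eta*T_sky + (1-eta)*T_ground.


T_ant = 0.80700 * 42.210 + (1 - 0.80700) * 220.11 = 76.54 K

76.54 K


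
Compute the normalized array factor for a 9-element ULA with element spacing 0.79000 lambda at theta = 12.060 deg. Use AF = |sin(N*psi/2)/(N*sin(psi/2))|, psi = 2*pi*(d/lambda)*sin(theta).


psi = 2*pi*0.79000*sin(12.060 deg) = 1.037099 rad
AF = |sin(9*1.037099/2) / (9*sin(1.037099/2))| = 0.2240

0.2240


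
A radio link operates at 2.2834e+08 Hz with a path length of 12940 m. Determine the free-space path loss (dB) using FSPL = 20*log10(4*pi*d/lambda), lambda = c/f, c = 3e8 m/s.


lambda = c / f = 3.0000e+08 / 2.2834e+08 = 1.313830 m
FSPL = 20 * log10(4*pi*12940/1.313830) = 101.9 dB

101.9 dB


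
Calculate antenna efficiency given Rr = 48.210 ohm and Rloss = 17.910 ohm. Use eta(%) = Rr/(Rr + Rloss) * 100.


eta = 48.210 / (48.210 + 17.910) * 100 = 72.91%

72.91%


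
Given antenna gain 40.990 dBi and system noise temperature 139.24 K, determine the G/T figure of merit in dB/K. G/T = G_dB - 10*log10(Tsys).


G/T = 40.990 - 10*log10(139.24) = 40.990 - 21.43764 = 19.55 dB/K

19.55 dB/K


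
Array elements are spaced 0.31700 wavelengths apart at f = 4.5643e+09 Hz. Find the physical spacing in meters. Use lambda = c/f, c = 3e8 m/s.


lambda = c / f = 3.0000e+08 / 4.5643e+09 = 0.06572749 m
d = 0.31700 * 0.06572749 = 0.02084 m

0.02084 m


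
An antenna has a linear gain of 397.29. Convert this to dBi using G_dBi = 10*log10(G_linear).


G_dBi = 10 * log10(397.29) = 25.99 dBi

25.99 dBi


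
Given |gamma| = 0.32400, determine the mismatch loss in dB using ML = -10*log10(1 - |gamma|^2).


ML = -10 * log10(1 - 0.32400^2) = -10 * log10(0.895024) = 0.4817 dB

0.4817 dB


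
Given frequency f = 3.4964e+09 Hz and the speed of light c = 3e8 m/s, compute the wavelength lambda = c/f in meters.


lambda = c / f = 3.0000e+08 / 3.4964e+09 = 0.08580 m

0.08580 m


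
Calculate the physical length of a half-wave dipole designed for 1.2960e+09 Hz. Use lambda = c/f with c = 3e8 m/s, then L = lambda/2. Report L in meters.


lambda = c / f = 3.0000e+08 / 1.2960e+09 = 0.2314815 m
L = lambda / 2 = 0.2314815 / 2 = 0.1157 m

0.1157 m


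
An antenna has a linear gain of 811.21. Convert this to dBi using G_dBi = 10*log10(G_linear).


G_dBi = 10 * log10(811.21) = 29.09 dBi

29.09 dBi


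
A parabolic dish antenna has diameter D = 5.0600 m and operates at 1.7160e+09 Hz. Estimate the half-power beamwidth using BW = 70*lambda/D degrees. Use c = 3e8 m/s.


lambda = c / f = 3.0000e+08 / 1.7160e+09 = 0.1748252 m
BW = 70 * 0.1748252 / 5.0600 = 2.419 deg

2.419 deg


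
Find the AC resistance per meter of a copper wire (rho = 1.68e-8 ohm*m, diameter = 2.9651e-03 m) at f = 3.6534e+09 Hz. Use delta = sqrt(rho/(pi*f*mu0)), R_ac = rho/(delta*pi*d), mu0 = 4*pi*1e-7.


delta = sqrt(1.68e-8 / (pi * 3.6534e+09 * 4*pi*1e-7)) = 1.079260e-06 m
R_ac = 1.68e-8 / (1.079260e-06 * pi * 2.9651e-03) = 1.671 ohm/m

1.671 ohm/m


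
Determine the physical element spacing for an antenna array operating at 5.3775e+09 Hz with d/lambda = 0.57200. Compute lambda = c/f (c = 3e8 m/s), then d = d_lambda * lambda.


lambda = c / f = 3.0000e+08 / 5.3775e+09 = 0.05578801 m
d = 0.57200 * 0.05578801 = 0.03191 m

0.03191 m


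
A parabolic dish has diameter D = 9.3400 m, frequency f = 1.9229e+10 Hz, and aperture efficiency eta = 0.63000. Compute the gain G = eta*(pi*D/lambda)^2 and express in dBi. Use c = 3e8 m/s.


lambda = c / f = 3.0000e+08 / 1.9229e+10 = 0.01560144 m
G_linear = 0.63000 * (pi * 9.3400 / 0.01560144)^2 = 2.228459e+06
G_dBi = 10 * log10(2.228459e+06) = 63.48 dBi

63.48 dBi


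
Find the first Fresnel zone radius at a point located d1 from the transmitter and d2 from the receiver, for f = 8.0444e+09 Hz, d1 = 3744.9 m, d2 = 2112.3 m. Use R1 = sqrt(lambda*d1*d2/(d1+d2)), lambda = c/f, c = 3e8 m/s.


lambda = c / f = 3.0000e+08 / 8.0444e+09 = 0.03729302 m
R1 = sqrt(0.03729302 * 3744.9 * 2112.3 / (3744.9 + 2112.3)) = 7.097 m

7.097 m


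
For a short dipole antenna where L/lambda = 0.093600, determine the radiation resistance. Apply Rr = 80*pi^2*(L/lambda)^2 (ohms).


Rr = 80 * pi^2 * (0.093600)^2 = 80 * 9.869604 * 8.760960e-03 = 6.917 ohm

6.917 ohm


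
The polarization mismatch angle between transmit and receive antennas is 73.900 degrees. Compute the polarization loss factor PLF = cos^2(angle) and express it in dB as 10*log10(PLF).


PLF_linear = cos^2(73.900 deg) = 0.07690342
PLF_dB = 10 * log10(0.07690342) = -11.14 dB

-11.14 dB


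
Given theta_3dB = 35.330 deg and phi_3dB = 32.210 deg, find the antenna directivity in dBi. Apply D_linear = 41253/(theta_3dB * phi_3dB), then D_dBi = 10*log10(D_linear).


D_linear = 41253 / (35.330 * 32.210) = 36.25110
D_dBi = 10 * log10(36.25110) = 15.59 dBi

15.59 dBi


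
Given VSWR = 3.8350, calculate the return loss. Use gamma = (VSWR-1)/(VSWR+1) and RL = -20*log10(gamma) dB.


gamma = (3.8350 - 1) / (3.8350 + 1) = 0.5863495
RL = -20 * log10(0.5863495) = 4.637 dB

4.637 dB


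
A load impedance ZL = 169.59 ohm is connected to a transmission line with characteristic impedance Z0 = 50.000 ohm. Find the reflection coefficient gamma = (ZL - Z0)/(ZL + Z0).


gamma = (169.59 - 50.000) / (169.59 + 50.000) = 0.5446

0.5446


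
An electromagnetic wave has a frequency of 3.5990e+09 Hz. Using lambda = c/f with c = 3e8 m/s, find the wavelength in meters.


lambda = c / f = 3.0000e+08 / 3.5990e+09 = 0.08336 m

0.08336 m


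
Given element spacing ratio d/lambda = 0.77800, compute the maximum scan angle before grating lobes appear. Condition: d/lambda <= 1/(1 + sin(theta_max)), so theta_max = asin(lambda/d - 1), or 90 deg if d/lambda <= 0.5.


lambda/d - 1 = 1/0.77800 - 1 = 0.2853470
theta_max = asin(0.2853470) = 16.58 deg

16.58 deg


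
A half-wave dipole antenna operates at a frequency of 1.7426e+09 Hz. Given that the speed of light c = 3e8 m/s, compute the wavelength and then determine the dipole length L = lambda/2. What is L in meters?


lambda = c / f = 3.0000e+08 / 1.7426e+09 = 0.1721565 m
L = lambda / 2 = 0.1721565 / 2 = 0.08608 m

0.08608 m


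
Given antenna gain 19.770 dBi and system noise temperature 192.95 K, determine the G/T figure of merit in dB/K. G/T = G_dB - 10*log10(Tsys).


G/T = 19.770 - 10*log10(192.95) = 19.770 - 22.85445 = -3.084 dB/K

-3.084 dB/K


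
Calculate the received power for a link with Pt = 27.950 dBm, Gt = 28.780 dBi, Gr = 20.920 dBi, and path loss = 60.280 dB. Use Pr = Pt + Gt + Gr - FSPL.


Pr = 27.950 + 28.780 + 20.920 - 60.280 = 17.37 dBm

17.37 dBm


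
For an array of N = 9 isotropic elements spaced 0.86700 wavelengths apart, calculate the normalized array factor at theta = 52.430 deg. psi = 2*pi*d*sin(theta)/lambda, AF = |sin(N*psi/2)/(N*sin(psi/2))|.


psi = 2*pi*0.86700*sin(52.430 deg) = 4.317755 rad
AF = |sin(9*4.317755/2) / (9*sin(4.317755/2))| = 0.07322

0.07322


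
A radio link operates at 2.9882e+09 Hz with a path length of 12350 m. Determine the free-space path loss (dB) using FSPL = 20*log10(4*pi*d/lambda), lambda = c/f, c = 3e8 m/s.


lambda = c / f = 3.0000e+08 / 2.9882e+09 = 0.1003949 m
FSPL = 20 * log10(4*pi*12350/0.1003949) = 123.8 dB

123.8 dB


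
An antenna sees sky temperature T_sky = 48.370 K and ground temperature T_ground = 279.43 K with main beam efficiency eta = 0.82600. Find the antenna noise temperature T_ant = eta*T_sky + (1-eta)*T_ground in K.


T_ant = 0.82600 * 48.370 + (1 - 0.82600) * 279.43 = 88.57 K

88.57 K


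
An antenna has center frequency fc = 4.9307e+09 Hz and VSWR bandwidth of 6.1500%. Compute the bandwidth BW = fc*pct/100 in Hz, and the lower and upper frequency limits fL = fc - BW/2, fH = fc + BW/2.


BW = 4.9307e+09 * 6.1500/100 = 3.032380e+08 Hz
fL = 4.9307e+09 - 3.032380e+08/2 = 4.779e+09 Hz
fH = 4.9307e+09 + 3.032380e+08/2 = 5.082e+09 Hz

BW=3.032e+08 Hz, fL=4.779e+09 Hz, fH=5.082e+09 Hz
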